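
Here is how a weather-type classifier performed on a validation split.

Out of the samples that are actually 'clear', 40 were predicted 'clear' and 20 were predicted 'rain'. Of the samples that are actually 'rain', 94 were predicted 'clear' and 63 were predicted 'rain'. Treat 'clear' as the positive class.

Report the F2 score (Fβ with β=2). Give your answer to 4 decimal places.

Fβ = (1+β²)·TP / ((1+β²)·TP + β²·FN + FP), with β²=4
= 5·40 / (5·40 + 4·20 + 94) = 0.5348

0.5348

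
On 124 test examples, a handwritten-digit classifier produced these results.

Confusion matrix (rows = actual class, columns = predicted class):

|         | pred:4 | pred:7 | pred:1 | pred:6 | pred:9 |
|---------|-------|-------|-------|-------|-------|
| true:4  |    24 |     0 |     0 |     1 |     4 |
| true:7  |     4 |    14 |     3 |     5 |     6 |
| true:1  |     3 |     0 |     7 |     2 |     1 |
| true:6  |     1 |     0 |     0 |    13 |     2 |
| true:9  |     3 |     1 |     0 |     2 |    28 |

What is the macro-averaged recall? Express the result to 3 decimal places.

Per-class recall (TP/(TP+FN)):
  4: TP=24, FN=0+0+1+4=5 → 24/29 = 0.8276
  7: TP=14, FN=4+3+5+6=18 → 14/32 = 0.4375
  1: TP=7, FN=3+0+2+1=6 → 7/13 = 0.5385
  6: TP=13, FN=1+0+0+2=3 → 13/16 = 0.8125
  9: TP=28, FN=3+1+0+2=6 → 28/34 = 0.8235
Macro-recall = mean = (0.8276 + 0.4375 + 0.5385 + 0.8125 + 0.8235) / 5 = 0.688

0.688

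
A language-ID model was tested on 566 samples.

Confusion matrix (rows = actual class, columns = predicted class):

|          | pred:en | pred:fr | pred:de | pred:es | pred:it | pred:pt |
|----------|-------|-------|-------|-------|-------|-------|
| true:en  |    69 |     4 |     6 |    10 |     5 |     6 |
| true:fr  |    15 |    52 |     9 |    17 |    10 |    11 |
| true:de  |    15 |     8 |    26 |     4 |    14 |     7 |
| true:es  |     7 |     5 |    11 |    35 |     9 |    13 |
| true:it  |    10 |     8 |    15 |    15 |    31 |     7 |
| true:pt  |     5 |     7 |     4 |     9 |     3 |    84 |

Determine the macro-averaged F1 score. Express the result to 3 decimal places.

0.502

Per-class F1 score (2·TP/(2·TP+FP+FN)):
  en: TP=69, FP=15+15+7+10+5=52, FN=4+6+10+5+6=31 → 138/221 = 0.6244
  fr: TP=52, FP=4+8+5+8+7=32, FN=15+9+17+10+11=62 → 104/198 = 0.5253
  de: TP=26, FP=6+9+11+15+4=45, FN=15+8+4+14+7=48 → 52/145 = 0.3586
  es: TP=35, FP=10+17+4+15+9=55, FN=7+5+11+9+13=45 → 70/170 = 0.4118
  it: TP=31, FP=5+10+14+9+3=41, FN=10+8+15+15+7=55 → 62/158 = 0.3924
  pt: TP=84, FP=6+11+7+13+7=44, FN=5+7+4+9+3=28 → 168/240 = 0.7000
Macro-F1 score = mean = (0.6244 + 0.5253 + 0.3586 + 0.4118 + 0.3924 + 0.7000) / 6 = 0.502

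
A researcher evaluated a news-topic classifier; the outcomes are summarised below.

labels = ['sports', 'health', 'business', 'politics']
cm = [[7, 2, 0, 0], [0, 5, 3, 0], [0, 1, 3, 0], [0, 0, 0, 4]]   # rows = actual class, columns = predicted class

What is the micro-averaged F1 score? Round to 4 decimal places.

Micro-averaging pools counts across classes: ΣTP=19, ΣFP=6, ΣFN=6.
Micro-F1 score = 2·TP/(2·TP+FP+FN) on pooled counts = 0.7600 (equals overall accuracy in single-label multiclass).

0.7600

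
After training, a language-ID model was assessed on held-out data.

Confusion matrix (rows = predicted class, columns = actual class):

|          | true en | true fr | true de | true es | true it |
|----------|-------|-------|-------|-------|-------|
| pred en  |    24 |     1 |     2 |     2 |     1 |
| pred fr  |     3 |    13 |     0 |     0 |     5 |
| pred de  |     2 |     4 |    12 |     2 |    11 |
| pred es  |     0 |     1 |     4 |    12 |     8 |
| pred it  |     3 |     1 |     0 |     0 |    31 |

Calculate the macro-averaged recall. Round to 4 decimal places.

Per-class recall (TP/(TP+FN)):
  en: TP=24, FN=3+2+0+3=8 → 24/32 = 0.75000
  fr: TP=13, FN=1+4+1+1=7 → 13/20 = 0.65000
  de: TP=12, FN=2+0+4+0=6 → 12/18 = 0.66667
  es: TP=12, FN=2+0+2+0=4 → 12/16 = 0.75000
  it: TP=31, FN=1+5+11+8=25 → 31/56 = 0.55357
Macro-recall = mean = (0.75000 + 0.65000 + 0.66667 + 0.75000 + 0.55357) / 5 = 0.6740

0.6740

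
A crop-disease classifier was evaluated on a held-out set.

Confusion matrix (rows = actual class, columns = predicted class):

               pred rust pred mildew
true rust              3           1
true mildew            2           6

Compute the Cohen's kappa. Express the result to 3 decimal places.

0.471

Observed agreement pₒ = trace/N = 9/12 = 0.7500
Expected agreement pₑ = Σ (rowᵢ·colᵢ)/N² = (4·5 + 8·7)/12² = 0.5278
κ = (pₒ − pₑ)/(1 − pₑ) = (0.7500 − 0.5278)/(1 − 0.5278) = 0.471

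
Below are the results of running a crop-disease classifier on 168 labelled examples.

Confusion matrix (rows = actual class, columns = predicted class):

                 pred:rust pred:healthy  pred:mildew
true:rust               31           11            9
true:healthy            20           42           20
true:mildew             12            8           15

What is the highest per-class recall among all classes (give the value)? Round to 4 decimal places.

0.6078

Per-class recall (TP/(TP+FN)):
  rust: TP=31, FN=11+9=20 → 31/51 = 0.60784
  healthy: TP=42, FN=20+20=40 → 42/82 = 0.51220
  mildew: TP=15, FN=12+8=20 → 15/35 = 0.42857
Highest is class 'rust' with recall = 0.6078.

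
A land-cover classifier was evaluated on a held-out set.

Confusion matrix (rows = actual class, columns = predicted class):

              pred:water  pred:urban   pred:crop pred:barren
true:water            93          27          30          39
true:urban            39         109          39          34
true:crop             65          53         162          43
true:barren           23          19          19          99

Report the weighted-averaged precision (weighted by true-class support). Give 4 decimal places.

0.5360

Per-class precision (TP/(TP+FP)):
  water: TP=93, FP=39+65+23=127 → 93/220 = 0.42273
  urban: TP=109, FP=27+53+19=99 → 109/208 = 0.52404
  crop: TP=162, FP=30+39+19=88 → 162/250 = 0.64800
  barren: TP=99, FP=39+34+43=116 → 99/215 = 0.46047
Weighted-precision = Σ (supportᵢ/N)·precisionᵢ with N=893: (189/893)·0.42273 + (221/893)·0.52404 + (323/893)·0.64800 + (160/893)·0.46047 = 0.5360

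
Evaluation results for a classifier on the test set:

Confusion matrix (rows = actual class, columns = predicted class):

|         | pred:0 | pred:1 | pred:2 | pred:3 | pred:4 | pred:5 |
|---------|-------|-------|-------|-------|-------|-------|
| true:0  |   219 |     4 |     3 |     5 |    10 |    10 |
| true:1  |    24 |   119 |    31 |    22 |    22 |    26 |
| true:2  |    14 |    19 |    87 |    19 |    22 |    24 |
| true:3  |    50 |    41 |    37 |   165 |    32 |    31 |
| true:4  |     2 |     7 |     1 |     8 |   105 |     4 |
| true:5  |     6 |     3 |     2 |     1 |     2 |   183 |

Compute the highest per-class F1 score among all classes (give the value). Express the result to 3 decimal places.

Per-class F1 score (2·TP/(2·TP+FP+FN)):
  0: TP=219, FP=24+14+50+2+6=96, FN=4+3+5+10+10=32 → 438/566 = 0.7739
  1: TP=119, FP=4+19+41+7+3=74, FN=24+31+22+22+26=125 → 238/437 = 0.5446
  2: TP=87, FP=3+31+37+1+2=74, FN=14+19+19+22+24=98 → 174/346 = 0.5029
  3: TP=165, FP=5+22+19+8+1=55, FN=50+41+37+32+31=191 → 330/576 = 0.5729
  4: TP=105, FP=10+22+22+32+2=88, FN=2+7+1+8+4=22 → 210/320 = 0.6563
  5: TP=183, FP=10+26+24+31+4=95, FN=6+3+2+1+2=14 → 366/475 = 0.7705
Highest is class '0' with F1 score = 0.774.

0.774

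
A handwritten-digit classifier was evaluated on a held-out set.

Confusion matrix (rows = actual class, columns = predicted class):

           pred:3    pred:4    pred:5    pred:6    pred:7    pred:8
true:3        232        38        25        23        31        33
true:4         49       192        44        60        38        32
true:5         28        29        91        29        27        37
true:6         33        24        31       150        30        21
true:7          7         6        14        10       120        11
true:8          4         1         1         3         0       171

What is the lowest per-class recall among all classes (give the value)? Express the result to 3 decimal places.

Per-class recall (TP/(TP+FN)):
  3: TP=232, FN=38+25+23+31+33=150 → 232/382 = 0.6073
  4: TP=192, FN=49+44+60+38+32=223 → 192/415 = 0.4627
  5: TP=91, FN=28+29+29+27+37=150 → 91/241 = 0.3776
  6: TP=150, FN=33+24+31+30+21=139 → 150/289 = 0.5190
  7: TP=120, FN=7+6+14+10+11=48 → 120/168 = 0.7143
  8: TP=171, FN=4+1+1+3+0=9 → 171/180 = 0.9500
Lowest is class '5' with recall = 0.378.

0.378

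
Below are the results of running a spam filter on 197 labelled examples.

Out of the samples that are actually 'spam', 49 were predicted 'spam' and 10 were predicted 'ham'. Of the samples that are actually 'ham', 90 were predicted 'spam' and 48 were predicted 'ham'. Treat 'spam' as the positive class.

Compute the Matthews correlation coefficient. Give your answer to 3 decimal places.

MCC = (TP·TN − FP·FN) / √((TP+FP)(TP+FN)(TN+FP)(TN+FN))
Numerator = 49·48 − 90·10 = 1452
Denominator = √(139·59·138·58) = √65640804 = 8101.9013
MCC = 1452 / 8101.9013 = 0.179

0.179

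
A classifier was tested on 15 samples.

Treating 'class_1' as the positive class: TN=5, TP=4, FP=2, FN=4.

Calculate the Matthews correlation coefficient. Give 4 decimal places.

MCC = (TP·TN − FP·FN) / √((TP+FP)(TP+FN)(TN+FP)(TN+FN))
Numerator = 4·5 − 2·4 = 12
Denominator = √(6·8·7·9) = √3024 = 54.9909
MCC = 12 / 54.9909 = 0.2182

0.2182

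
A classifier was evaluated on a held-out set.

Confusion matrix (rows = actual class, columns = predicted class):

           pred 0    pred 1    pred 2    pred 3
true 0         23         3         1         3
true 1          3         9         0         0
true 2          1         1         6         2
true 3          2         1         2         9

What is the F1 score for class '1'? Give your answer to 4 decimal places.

0.6923

One-vs-rest for '1': TP = diagonal; FP = other classes predicted '1'; FN = '1' predicted as other.
F1 score = 2·TP/(2·TP+FP+FN).
1: TP=9, FP=3+1+1=5, FN=3+0+0=3 → 18/26 = 0.69231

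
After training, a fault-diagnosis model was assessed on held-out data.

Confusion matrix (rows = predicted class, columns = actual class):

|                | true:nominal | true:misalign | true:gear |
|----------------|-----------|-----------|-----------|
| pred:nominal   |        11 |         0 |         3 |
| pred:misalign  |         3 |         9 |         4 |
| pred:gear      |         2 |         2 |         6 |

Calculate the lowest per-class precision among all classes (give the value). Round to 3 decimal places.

Per-class precision (TP/(TP+FP)):
  nominal: TP=11, FP=0+3=3 → 11/14 = 0.7857
  misalign: TP=9, FP=3+4=7 → 9/16 = 0.5625
  gear: TP=6, FP=2+2=4 → 6/10 = 0.6000
Lowest is class 'misalign' with precision = 0.563.

0.563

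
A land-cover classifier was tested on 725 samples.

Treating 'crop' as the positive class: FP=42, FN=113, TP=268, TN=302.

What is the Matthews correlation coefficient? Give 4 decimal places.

0.5867

MCC = (TP·TN − FP·FN) / √((TP+FP)(TP+FN)(TN+FP)(TN+FN))
Numerator = 268·302 − 42·113 = 76190
Denominator = √(310·381·344·415) = √16861383600 = 129851.3904
MCC = 76190 / 129851.3904 = 0.5867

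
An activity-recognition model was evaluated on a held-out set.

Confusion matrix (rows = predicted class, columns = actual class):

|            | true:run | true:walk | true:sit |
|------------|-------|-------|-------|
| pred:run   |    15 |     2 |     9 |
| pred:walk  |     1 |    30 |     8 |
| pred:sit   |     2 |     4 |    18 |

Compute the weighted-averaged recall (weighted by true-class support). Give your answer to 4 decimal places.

0.7079

Per-class recall (TP/(TP+FN)):
  run: TP=15, FN=1+2=3 → 15/18 = 0.83333
  walk: TP=30, FN=2+4=6 → 30/36 = 0.83333
  sit: TP=18, FN=9+8=17 → 18/35 = 0.51429
Weighted-recall = Σ (supportᵢ/N)·recallᵢ with N=89: (18/89)·0.83333 + (36/89)·0.83333 + (35/89)·0.51429 = 0.7079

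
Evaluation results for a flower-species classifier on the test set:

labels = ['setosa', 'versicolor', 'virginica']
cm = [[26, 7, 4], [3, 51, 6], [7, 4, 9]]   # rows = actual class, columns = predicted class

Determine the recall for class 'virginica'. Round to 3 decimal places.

0.450

recall = TP/(TP+FN).
virginica: TP=9, FN=7+4=11 → 9/20 = 0.4500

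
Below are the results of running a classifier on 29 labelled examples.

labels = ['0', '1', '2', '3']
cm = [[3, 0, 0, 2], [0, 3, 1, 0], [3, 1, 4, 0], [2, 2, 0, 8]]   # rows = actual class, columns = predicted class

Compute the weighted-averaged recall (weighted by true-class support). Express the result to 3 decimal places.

Per-class recall (TP/(TP+FN)):
  0: TP=3, FN=0+0+2=2 → 3/5 = 0.6000
  1: TP=3, FN=0+1+0=1 → 3/4 = 0.7500
  2: TP=4, FN=3+1+0=4 → 4/8 = 0.5000
  3: TP=8, FN=2+2+0=4 → 8/12 = 0.6667
Weighted-recall = Σ (supportᵢ/N)·recallᵢ with N=29: (5/29)·0.6000 + (4/29)·0.7500 + (8/29)·0.5000 + (12/29)·0.6667 = 0.621

0.621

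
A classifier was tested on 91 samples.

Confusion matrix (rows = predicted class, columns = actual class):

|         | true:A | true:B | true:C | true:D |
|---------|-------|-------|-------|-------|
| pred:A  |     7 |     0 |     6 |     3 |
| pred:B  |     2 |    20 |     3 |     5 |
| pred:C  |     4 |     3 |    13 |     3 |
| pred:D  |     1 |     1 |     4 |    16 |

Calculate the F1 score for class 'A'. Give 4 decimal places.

Treat 'A' as positive and all other classes as negative.
F1 score = 2·TP/(2·TP+FP+FN).
A: TP=7, FP=0+6+3=9, FN=2+4+1=7 → 14/30 = 0.46667

0.4667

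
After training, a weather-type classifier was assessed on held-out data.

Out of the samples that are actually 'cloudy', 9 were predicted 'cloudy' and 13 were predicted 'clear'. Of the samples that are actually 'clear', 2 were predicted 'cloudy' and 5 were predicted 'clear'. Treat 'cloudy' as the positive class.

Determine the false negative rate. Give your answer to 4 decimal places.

FNR = FN/(FN+TP) = 13/(13+9) = 0.5909

0.5909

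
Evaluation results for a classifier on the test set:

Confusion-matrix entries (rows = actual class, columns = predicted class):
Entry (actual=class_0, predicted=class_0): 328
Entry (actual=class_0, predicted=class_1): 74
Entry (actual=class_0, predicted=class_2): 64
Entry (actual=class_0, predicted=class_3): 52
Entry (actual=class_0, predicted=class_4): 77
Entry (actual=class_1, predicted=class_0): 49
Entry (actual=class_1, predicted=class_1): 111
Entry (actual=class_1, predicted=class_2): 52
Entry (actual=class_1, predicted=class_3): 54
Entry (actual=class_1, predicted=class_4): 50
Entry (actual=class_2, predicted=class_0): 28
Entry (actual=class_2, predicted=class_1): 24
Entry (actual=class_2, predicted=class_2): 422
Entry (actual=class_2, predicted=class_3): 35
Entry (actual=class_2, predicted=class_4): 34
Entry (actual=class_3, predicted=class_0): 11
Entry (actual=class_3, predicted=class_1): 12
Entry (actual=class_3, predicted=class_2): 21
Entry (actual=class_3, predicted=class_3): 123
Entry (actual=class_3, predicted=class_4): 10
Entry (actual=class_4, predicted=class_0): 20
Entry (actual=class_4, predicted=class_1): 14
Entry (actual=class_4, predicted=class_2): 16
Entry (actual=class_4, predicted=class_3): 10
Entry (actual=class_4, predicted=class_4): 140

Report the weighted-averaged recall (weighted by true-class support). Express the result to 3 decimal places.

0.614

Per-class recall (TP/(TP+FN)):
  class_0: TP=328, FN=74+64+52+77=267 → 328/595 = 0.5513
  class_1: TP=111, FN=49+52+54+50=205 → 111/316 = 0.3513
  class_2: TP=422, FN=28+24+35+34=121 → 422/543 = 0.7772
  class_3: TP=123, FN=11+12+21+10=54 → 123/177 = 0.6949
  class_4: TP=140, FN=20+14+16+10=60 → 140/200 = 0.7000
Weighted-recall = Σ (supportᵢ/N)·recallᵢ with N=1831: (595/1831)·0.5513 + (316/1831)·0.3513 + (543/1831)·0.7772 + (177/1831)·0.6949 + (200/1831)·0.7000 = 0.614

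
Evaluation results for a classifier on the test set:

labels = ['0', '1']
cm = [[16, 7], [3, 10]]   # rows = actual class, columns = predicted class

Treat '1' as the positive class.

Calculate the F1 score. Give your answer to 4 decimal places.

Precision = TP/(TP+FP) = 10/17 = 0.5882
Recall = TP/(TP+FN) = 10/13 = 0.7692
F1 = 2·TP/(2·TP+FP+FN) = 20/30 = 0.6667

0.6667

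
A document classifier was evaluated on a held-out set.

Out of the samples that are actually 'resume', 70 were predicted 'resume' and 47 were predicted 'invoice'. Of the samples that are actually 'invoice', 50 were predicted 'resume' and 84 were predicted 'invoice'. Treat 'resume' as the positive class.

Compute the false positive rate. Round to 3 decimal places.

FPR = FP/(FP+TN) = 50/(50+84) = 0.373

0.373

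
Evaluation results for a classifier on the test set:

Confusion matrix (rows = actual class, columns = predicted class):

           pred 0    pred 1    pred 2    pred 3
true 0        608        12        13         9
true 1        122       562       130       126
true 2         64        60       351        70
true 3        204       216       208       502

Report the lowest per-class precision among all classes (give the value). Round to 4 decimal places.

0.5000

Per-class precision (TP/(TP+FP)):
  0: TP=608, FP=122+64+204=390 → 608/998 = 0.60922
  1: TP=562, FP=12+60+216=288 → 562/850 = 0.66118
  2: TP=351, FP=13+130+208=351 → 351/702 = 0.50000
  3: TP=502, FP=9+126+70=205 → 502/707 = 0.71004
Lowest is class '2' with precision = 0.5000.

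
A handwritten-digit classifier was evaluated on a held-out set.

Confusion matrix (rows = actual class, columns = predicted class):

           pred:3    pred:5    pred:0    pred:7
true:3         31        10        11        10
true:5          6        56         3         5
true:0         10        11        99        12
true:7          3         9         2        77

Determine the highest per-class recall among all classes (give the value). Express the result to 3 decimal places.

Per-class recall (TP/(TP+FN)):
  3: TP=31, FN=10+11+10=31 → 31/62 = 0.5000
  5: TP=56, FN=6+3+5=14 → 56/70 = 0.8000
  0: TP=99, FN=10+11+12=33 → 99/132 = 0.7500
  7: TP=77, FN=3+9+2=14 → 77/91 = 0.8462
Highest is class '7' with recall = 0.846.

0.846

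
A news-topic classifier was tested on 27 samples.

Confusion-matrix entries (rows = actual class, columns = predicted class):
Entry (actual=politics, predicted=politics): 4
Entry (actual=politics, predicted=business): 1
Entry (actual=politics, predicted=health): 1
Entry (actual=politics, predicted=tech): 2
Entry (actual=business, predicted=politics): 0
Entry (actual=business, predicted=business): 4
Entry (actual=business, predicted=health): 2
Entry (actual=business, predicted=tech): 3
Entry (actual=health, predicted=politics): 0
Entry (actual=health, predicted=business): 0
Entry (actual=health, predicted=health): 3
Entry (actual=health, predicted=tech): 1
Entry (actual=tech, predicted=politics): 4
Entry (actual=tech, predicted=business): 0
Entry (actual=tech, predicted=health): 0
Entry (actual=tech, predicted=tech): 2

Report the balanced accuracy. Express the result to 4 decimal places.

Balanced accuracy = mean of per-class recall.
  politics: recall = 4/8 = 0.50000
  business: recall = 4/9 = 0.44444
  health: recall = 3/4 = 0.75000
  tech: recall = 2/6 = 0.33333
Mean = (0.50000 + 0.44444 + 0.75000 + 0.33333) / 4 = 0.5069

0.5069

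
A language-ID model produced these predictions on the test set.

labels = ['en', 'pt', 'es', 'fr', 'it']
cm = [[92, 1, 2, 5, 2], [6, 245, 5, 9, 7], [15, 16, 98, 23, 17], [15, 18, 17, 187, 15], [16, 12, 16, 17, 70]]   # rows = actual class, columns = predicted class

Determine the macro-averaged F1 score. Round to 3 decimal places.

Per-class F1 score (2·TP/(2·TP+FP+FN)):
  en: TP=92, FP=6+15+15+16=52, FN=1+2+5+2=10 → 184/246 = 0.7480
  pt: TP=245, FP=1+16+18+12=47, FN=6+5+9+7=27 → 490/564 = 0.8688
  es: TP=98, FP=2+5+17+16=40, FN=15+16+23+17=71 → 196/307 = 0.6384
  fr: TP=187, FP=5+9+23+17=54, FN=15+18+17+15=65 → 374/493 = 0.7586
  it: TP=70, FP=2+7+17+15=41, FN=16+12+16+17=61 → 140/242 = 0.5785
Macro-F1 score = mean = (0.7480 + 0.8688 + 0.6384 + 0.7586 + 0.5785) / 5 = 0.718

0.718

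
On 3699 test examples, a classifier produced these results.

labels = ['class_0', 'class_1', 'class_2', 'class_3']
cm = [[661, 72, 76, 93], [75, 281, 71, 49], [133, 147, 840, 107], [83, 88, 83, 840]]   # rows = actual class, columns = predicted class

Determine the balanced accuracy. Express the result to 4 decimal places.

0.6939

Balanced accuracy = mean of per-class recall.
  class_0: recall = 661/902 = 0.73282
  class_1: recall = 281/476 = 0.59034
  class_2: recall = 840/1227 = 0.68460
  class_3: recall = 840/1094 = 0.76782
Mean = (0.73282 + 0.59034 + 0.68460 + 0.76782) / 4 = 0.6939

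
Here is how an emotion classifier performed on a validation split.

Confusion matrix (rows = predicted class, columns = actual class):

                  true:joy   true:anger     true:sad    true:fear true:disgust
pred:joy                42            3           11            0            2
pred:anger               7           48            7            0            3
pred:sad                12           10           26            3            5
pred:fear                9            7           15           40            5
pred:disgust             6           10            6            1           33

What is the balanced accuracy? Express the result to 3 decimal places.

0.633

Balanced accuracy = mean of per-class recall.
  joy: recall = 42/76 = 0.5526
  anger: recall = 48/78 = 0.6154
  sad: recall = 26/65 = 0.4000
  fear: recall = 40/44 = 0.9091
  disgust: recall = 33/48 = 0.6875
Mean = (0.5526 + 0.6154 + 0.4000 + 0.9091 + 0.6875) / 5 = 0.633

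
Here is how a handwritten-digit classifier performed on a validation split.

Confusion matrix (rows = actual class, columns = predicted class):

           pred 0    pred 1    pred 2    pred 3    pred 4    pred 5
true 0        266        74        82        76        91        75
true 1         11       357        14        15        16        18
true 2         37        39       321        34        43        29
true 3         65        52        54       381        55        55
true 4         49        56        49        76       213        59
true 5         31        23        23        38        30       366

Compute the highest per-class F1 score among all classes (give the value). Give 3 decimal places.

0.692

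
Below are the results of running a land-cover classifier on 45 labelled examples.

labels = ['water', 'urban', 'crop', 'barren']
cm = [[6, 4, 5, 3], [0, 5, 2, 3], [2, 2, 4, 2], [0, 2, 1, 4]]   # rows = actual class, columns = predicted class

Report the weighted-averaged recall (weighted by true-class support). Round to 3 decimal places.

Per-class recall (TP/(TP+FN)):
  water: TP=6, FN=4+5+3=12 → 6/18 = 0.3333
  urban: TP=5, FN=0+2+3=5 → 5/10 = 0.5000
  crop: TP=4, FN=2+2+2=6 → 4/10 = 0.4000
  barren: TP=4, FN=0+2+1=3 → 4/7 = 0.5714
Weighted-recall = Σ (supportᵢ/N)·recallᵢ with N=45: (18/45)·0.3333 + (10/45)·0.5000 + (10/45)·0.4000 + (7/45)·0.5714 = 0.422

0.422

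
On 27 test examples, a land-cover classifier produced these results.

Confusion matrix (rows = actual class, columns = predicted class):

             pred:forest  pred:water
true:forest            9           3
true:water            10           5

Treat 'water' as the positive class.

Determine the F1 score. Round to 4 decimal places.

0.4348

Precision = TP/(TP+FP) = 5/8 = 0.6250
Recall = TP/(TP+FN) = 5/15 = 0.3333
F1 = 2·TP/(2·TP+FP+FN) = 10/23 = 0.4348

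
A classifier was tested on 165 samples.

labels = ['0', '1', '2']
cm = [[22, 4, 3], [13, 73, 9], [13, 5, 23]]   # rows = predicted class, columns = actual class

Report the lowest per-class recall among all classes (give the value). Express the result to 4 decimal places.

0.4583

Per-class recall (TP/(TP+FN)):
  0: TP=22, FN=13+13=26 → 22/48 = 0.45833
  1: TP=73, FN=4+5=9 → 73/82 = 0.89024
  2: TP=23, FN=3+9=12 → 23/35 = 0.65714
Lowest is class '0' with recall = 0.4583.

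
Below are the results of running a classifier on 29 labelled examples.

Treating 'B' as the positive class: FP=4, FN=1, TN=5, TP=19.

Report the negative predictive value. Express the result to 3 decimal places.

0.833

NPV = TN/(TN+FN) = 5/(5+1) = 0.833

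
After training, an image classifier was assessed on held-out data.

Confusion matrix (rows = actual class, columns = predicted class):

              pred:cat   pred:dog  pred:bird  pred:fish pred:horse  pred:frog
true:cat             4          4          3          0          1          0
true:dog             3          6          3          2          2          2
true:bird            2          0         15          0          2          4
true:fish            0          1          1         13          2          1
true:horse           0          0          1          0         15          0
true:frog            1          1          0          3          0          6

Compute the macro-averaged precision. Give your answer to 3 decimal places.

0.570

Per-class precision (TP/(TP+FP)):
  cat: TP=4, FP=3+2+0+0+1=6 → 4/10 = 0.4000
  dog: TP=6, FP=4+0+1+0+1=6 → 6/12 = 0.5000
  bird: TP=15, FP=3+3+1+1+0=8 → 15/23 = 0.6522
  fish: TP=13, FP=0+2+0+0+3=5 → 13/18 = 0.7222
  horse: TP=15, FP=1+2+2+2+0=7 → 15/22 = 0.6818
  frog: TP=6, FP=0+2+4+1+0=7 → 6/13 = 0.4615
Macro-precision = mean = (0.4000 + 0.5000 + 0.6522 + 0.7222 + 0.6818 + 0.4615) / 6 = 0.570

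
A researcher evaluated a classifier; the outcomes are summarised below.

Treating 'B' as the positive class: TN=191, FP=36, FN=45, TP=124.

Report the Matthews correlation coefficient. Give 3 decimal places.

MCC = (TP·TN − FP·FN) / √((TP+FP)(TP+FN)(TN+FP)(TN+FN))
Numerator = 124·191 − 36·45 = 22064
Denominator = √(160·169·227·236) = √1448586880 = 38060.3058
MCC = 22064 / 38060.3058 = 0.580

0.580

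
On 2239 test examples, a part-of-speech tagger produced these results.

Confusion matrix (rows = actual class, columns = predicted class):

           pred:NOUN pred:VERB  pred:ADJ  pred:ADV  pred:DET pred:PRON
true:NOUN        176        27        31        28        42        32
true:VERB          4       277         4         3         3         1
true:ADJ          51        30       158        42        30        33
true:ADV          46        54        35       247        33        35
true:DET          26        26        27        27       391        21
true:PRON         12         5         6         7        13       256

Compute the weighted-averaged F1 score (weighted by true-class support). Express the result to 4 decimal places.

Per-class F1 score (2·TP/(2·TP+FP+FN)):
  NOUN: TP=176, FP=4+51+46+26+12=139, FN=27+31+28+42+32=160 → 352/651 = 0.54071
  VERB: TP=277, FP=27+30+54+26+5=142, FN=4+4+3+3+1=15 → 554/711 = 0.77918
  ADJ: TP=158, FP=31+4+35+27+6=103, FN=51+30+42+30+33=186 → 316/605 = 0.52231
  ADV: TP=247, FP=28+3+42+27+7=107, FN=46+54+35+33+35=203 → 494/804 = 0.61443
  DET: TP=391, FP=42+3+30+33+13=121, FN=26+26+27+27+21=127 → 782/1030 = 0.75922
  PRON: TP=256, FP=32+1+33+35+21=122, FN=12+5+6+7+13=43 → 512/677 = 0.75628
Weighted-F1 score = Σ (supportᵢ/N)·F1 scoreᵢ with N=2239: (336/2239)·0.54071 + (292/2239)·0.77918 + (344/2239)·0.52231 + (450/2239)·0.61443 + (518/2239)·0.75922 + (299/2239)·0.75628 = 0.6631

0.6631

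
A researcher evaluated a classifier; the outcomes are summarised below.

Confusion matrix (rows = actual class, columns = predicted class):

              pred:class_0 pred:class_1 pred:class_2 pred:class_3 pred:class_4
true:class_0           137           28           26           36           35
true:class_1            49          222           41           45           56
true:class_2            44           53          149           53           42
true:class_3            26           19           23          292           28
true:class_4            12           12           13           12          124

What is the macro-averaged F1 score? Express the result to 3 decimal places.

0.572

Per-class F1 score (2·TP/(2·TP+FP+FN)):
  class_0: TP=137, FP=49+44+26+12=131, FN=28+26+36+35=125 → 274/530 = 0.5170
  class_1: TP=222, FP=28+53+19+12=112, FN=49+41+45+56=191 → 444/747 = 0.5944
  class_2: TP=149, FP=26+41+23+13=103, FN=44+53+53+42=192 → 298/593 = 0.5025
  class_3: TP=292, FP=36+45+53+12=146, FN=26+19+23+28=96 → 584/826 = 0.7070
  class_4: TP=124, FP=35+56+42+28=161, FN=12+12+13+12=49 → 248/458 = 0.5415
Macro-F1 score = mean = (0.5170 + 0.5944 + 0.5025 + 0.7070 + 0.5415) / 5 = 0.572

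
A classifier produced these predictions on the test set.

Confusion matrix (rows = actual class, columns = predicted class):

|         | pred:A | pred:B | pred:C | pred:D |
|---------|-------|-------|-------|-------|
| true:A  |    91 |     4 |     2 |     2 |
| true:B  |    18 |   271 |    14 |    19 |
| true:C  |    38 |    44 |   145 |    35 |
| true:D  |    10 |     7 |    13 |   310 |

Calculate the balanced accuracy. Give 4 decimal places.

0.8065

Balanced accuracy = mean of per-class recall.
  A: recall = 91/99 = 0.91919
  B: recall = 271/322 = 0.84161
  C: recall = 145/262 = 0.55344
  D: recall = 310/340 = 0.91176
Mean = (0.91919 + 0.84161 + 0.55344 + 0.91176) / 4 = 0.8065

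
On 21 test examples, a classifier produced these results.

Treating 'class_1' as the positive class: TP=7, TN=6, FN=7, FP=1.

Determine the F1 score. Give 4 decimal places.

Precision = TP/(TP+FP) = 7/8 = 0.8750
Recall = TP/(TP+FN) = 7/14 = 0.5000
F1 = 2·TP/(2·TP+FP+FN) = 14/22 = 0.6364

0.6364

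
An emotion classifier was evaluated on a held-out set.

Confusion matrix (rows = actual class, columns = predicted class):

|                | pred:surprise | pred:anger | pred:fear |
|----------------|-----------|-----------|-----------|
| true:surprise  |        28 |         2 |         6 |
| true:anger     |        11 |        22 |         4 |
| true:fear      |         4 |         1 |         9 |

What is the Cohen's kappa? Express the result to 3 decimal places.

Observed agreement pₒ = trace/N = 59/87 = 0.6782
Expected agreement pₑ = Σ (rowᵢ·colᵢ)/N² = (36·43 + 37·25 + 14·19)/87² = 0.3619
κ = (pₒ − pₑ)/(1 − pₑ) = (0.6782 − 0.3619)/(1 − 0.3619) = 0.496

0.496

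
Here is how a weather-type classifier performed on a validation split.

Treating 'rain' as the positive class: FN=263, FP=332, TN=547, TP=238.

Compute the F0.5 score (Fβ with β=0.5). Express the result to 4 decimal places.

Fβ = (1+β²)·TP / ((1+β²)·TP + β²·FN + FP), with β²=1/4
= 1.25·238 / (1.25·238 + 0.25·263 + 332) = 0.4279

0.4279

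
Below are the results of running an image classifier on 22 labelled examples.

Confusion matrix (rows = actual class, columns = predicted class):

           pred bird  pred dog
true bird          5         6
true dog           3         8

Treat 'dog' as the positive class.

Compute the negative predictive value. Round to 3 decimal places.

0.625

NPV = TN/(TN+FN) = 5/(5+3) = 0.625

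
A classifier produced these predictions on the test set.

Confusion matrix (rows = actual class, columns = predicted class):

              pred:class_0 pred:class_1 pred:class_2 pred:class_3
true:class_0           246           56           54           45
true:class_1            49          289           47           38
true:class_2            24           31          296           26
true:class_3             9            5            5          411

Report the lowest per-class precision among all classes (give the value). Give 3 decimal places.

Per-class precision (TP/(TP+FP)):
  class_0: TP=246, FP=49+24+9=82 → 246/328 = 0.7500
  class_1: TP=289, FP=56+31+5=92 → 289/381 = 0.7585
  class_2: TP=296, FP=54+47+5=106 → 296/402 = 0.7363
  class_3: TP=411, FP=45+38+26=109 → 411/520 = 0.7904
Lowest is class 'class_2' with precision = 0.736.

0.736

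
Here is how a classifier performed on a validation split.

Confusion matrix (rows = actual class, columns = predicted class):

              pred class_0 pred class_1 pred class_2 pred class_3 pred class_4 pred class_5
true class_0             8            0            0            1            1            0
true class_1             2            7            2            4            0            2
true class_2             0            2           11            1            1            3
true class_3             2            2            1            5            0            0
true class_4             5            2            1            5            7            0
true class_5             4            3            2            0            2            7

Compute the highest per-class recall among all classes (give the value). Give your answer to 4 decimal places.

0.8000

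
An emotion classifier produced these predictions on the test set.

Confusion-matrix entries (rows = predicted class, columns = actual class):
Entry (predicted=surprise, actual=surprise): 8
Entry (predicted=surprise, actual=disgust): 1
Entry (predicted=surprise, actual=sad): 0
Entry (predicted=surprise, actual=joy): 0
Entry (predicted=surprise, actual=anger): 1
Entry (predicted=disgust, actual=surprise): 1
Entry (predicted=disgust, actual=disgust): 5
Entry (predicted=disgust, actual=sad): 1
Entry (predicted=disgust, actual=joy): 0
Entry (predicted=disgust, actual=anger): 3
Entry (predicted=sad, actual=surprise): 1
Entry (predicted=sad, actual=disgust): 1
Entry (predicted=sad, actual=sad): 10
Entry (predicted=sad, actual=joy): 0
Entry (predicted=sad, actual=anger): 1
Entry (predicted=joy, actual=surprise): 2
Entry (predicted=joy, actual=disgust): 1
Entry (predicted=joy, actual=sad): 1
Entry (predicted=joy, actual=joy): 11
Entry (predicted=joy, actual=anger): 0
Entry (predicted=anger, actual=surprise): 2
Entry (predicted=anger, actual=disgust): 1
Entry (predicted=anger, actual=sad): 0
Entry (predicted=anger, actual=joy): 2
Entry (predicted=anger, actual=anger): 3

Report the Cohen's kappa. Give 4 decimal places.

Observed agreement pₒ = trace/N = 37/56 = 0.66071
Expected agreement pₑ = Σ (rowᵢ·colᵢ)/N² = (14·10 + 9·10 + 12·13 + 13·15 + 8·8)/56² = 0.20568
κ = (pₒ − pₑ)/(1 − pₑ) = (0.66071 − 0.20568)/(1 − 0.20568) = 0.5729

0.5729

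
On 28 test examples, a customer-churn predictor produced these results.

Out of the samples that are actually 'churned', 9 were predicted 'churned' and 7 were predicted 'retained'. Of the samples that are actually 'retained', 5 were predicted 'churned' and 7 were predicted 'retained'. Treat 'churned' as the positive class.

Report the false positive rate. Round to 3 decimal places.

FPR = FP/(FP+TN) = 5/(5+7) = 0.417

0.417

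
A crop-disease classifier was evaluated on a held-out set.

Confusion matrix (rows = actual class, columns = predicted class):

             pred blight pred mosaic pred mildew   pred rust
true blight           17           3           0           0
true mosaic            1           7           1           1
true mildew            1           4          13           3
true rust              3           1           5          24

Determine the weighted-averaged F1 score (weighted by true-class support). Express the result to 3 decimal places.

Per-class F1 score (2·TP/(2·TP+FP+FN)):
  blight: TP=17, FP=1+1+3=5, FN=3+0+0=3 → 34/42 = 0.8095
  mosaic: TP=7, FP=3+4+1=8, FN=1+1+1=3 → 14/25 = 0.5600
  mildew: TP=13, FP=0+1+5=6, FN=1+4+3=8 → 26/40 = 0.6500
  rust: TP=24, FP=0+1+3=4, FN=3+1+5=9 → 48/61 = 0.7869
Weighted-F1 score = Σ (supportᵢ/N)·F1 scoreᵢ with N=84: (20/84)·0.8095 + (10/84)·0.5600 + (21/84)·0.6500 + (33/84)·0.7869 = 0.731

0.731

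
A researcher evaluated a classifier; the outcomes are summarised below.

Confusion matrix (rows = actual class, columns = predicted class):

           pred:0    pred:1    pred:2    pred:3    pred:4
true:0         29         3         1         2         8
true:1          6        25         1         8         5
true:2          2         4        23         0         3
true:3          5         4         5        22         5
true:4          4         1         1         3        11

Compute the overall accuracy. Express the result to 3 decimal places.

Accuracy = trace / total = (29+25+23+22+11=110) / 181 = 110/181 = 0.608

0.608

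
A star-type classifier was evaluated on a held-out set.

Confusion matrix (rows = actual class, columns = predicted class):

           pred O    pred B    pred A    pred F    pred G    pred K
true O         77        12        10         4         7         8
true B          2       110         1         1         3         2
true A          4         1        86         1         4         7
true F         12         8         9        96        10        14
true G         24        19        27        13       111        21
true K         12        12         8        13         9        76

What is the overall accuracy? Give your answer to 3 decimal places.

0.667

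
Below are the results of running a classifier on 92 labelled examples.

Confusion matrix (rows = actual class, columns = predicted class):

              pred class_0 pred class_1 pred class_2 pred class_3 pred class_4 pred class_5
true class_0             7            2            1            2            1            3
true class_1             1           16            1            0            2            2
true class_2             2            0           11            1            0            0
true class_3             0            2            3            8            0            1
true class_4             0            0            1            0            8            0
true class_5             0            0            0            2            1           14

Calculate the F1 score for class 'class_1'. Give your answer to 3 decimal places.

0.762

Take TP from the diagonal, FP from the rest of the 'class_1' prediction marginal, FN from the rest of the 'class_1' actual marginal.
F1 score = 2·TP/(2·TP+FP+FN).
class_1: TP=16, FP=2+0+2+0+0=4, FN=1+1+0+2+2=6 → 32/42 = 0.7619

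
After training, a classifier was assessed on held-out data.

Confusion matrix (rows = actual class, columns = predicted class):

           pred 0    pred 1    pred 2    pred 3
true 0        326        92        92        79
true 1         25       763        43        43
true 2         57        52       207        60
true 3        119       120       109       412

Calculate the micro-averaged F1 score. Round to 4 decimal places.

Micro-averaging pools counts across classes: ΣTP=1708, ΣFP=891, ΣFN=891.
Micro-F1 score = 2·TP/(2·TP+FP+FN) on pooled counts = 0.6572 (equals overall accuracy in single-label multiclass).

0.6572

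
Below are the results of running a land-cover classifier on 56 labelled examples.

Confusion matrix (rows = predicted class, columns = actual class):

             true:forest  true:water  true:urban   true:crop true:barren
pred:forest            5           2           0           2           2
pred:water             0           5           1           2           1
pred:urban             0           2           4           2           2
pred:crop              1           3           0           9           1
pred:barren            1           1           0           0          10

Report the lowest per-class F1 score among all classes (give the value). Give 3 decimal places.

Per-class F1 score (2·TP/(2·TP+FP+FN)):
  forest: TP=5, FP=2+0+2+2=6, FN=0+0+1+1=2 → 10/18 = 0.5556
  water: TP=5, FP=0+1+2+1=4, FN=2+2+3+1=8 → 10/22 = 0.4545
  urban: TP=4, FP=0+2+2+2=6, FN=0+1+0+0=1 → 8/15 = 0.5333
  crop: TP=9, FP=1+3+0+1=5, FN=2+2+2+0=6 → 18/29 = 0.6207
  barren: TP=10, FP=1+1+0+0=2, FN=2+1+2+1=6 → 20/28 = 0.7143
Lowest is class 'water' with F1 score = 0.455.

0.455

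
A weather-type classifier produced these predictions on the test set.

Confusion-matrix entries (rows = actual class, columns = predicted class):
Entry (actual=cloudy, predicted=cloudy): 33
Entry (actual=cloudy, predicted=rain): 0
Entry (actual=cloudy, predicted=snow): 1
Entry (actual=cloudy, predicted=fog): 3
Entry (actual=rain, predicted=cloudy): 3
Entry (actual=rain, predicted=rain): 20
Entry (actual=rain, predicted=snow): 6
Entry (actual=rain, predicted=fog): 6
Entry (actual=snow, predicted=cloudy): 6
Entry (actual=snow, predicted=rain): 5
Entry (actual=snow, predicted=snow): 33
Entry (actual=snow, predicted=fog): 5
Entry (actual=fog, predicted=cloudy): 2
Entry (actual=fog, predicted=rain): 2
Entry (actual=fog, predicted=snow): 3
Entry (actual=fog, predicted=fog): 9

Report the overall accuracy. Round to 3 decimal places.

Accuracy = trace / total = (33+20+33+9=95) / 137 = 95/137 = 0.693

0.693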